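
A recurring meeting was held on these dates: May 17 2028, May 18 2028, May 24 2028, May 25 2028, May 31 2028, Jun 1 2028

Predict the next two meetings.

Every event lands on a Wednesday or Thursday (gaps cycle 1, 6, 1, 6, 1).
So the schedule is: every Wednesday and Thursday.
Next Wednesday: Jun 7 2028.
The following Thursday is Jun 8 2028.

Jun 7 2028, Jun 8 2028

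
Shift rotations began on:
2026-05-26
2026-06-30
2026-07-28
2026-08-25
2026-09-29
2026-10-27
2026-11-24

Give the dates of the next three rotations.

2026-12-29, 2027-01-26, 2027-02-23

Every date is a Tuesday; gaps 35, 28, 28, 35, 28, 28 days.
Each is the last Tuesday of its month (at least one falls on the 29th or later, ruling out '4th Tuesday').
December 2026 ends with Tuesday 2026-12-29.
Last Tuesday of January 2027: 2027-01-26.
Last Tuesday of February 2027: 2027-02-23.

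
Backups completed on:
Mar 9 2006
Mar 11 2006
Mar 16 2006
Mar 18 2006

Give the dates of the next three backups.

Gaps: 2, 5, 2 days — not constant, but cyclic with period 2.
The events fall on every Thursday and Saturday.
Next Thursday: Mar 23 2006.
Next Saturday: Mar 25 2006.
The following Thursday is Mar 30 2006.

Mar 23 2006, Mar 25 2006, Mar 30 2006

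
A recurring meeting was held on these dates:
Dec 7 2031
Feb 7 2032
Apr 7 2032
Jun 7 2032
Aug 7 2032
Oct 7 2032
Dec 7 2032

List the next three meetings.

The day-of-month is always 7 (62, 60, 61, 61, 61, 61 days between events).
So this recurs on the 7th of every 2 months.
February 2033: Feb 7 2033.
Next: April 2033 → Apr 7 2033.
June 2033: Jun 7 2033.

Feb 7 2033, Apr 7 2033, Jun 7 2033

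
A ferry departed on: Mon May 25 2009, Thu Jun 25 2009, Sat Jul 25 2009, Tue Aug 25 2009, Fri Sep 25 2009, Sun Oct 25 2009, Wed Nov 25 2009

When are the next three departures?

Fri Dec 25 2009, Mon Jan 25 2010, Thu Feb 25 2010

Gaps: 31, 30, 31, 31, 30, 31 days — not constant. Every event is on the 25th of the month.
Pattern: the 25th of each month.
December 2009: Fri Dec 25 2009.
Next: January 2010 → Mon Jan 25 2010.
February 2010: Thu Feb 25 2010.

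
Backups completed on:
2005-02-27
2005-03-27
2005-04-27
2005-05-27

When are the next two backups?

2005-06-27, 2005-07-27

Each date is the 27th; the gaps (28, 31, 30) track the month lengths.
The rule is the 27th of each month.
Next: June 2005 → 2005-06-27.
Next: July 2005 → 2005-07-27.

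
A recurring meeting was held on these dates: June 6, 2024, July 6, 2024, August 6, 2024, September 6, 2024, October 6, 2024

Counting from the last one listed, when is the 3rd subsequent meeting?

Gaps: 30, 31, 31, 30 days — not constant. Every event is on the 6th of the month.
Pattern: the 6th of each month.
November 2024: November 6, 2024.
December 2024: December 6, 2024.
January 2025: January 6, 2025.

January 6, 2025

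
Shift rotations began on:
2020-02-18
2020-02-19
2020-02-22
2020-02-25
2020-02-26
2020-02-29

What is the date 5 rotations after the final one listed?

2020-03-11

Gaps: 1, 3, 3, 1, 3 days — not constant, but cyclic with period 3.
The events fall on every Tuesday, Wednesday and Saturday.
The following Tuesday is 2020-03-03.
The following Wednesday is 2020-03-04.
Next Saturday: 2020-03-07.
The following Tuesday is 2020-03-10.
Next Wednesday: 2020-03-11.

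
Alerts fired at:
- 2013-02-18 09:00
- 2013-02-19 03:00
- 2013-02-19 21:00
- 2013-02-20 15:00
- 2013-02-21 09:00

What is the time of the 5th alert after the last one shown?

Gaps: 18, 18, 18, 18 hours — each event is 18 hours after the previous one.
2013-02-21 09:00 + 18 h = 2013-02-22 03:00.
2013-02-22 03:00 + 18 h = 2013-02-22 21:00.
2013-02-22 21:00 + 18 h = 2013-02-23 15:00.
2013-02-23 15:00 + 18 h = 2013-02-24 09:00.
2013-02-24 09:00 + 18 h = 2013-02-25 03:00.

2013-02-25 03:00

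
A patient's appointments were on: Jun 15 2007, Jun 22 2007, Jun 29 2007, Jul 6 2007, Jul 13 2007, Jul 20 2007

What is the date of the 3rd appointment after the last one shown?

The spacing is 7, 7, 7, 7, 7 days — always 7 days.
Jul 20 2007 + 7 days = Jul 27 2007.
Jul 27 2007 + 7 days = Aug 3 2007.
Aug 3 2007 + 7 days = Aug 10 2007.

Aug 10 2007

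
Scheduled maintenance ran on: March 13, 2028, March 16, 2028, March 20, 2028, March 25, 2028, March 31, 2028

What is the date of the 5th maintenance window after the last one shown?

The spacing grows by 1 each time: 3, 4, 5, 6 days.
Next gap: 7 days. March 31, 2028 + 7 days = April 7, 2028.
Next gap: 8 days. April 7, 2028 + 8 days = April 15, 2028.
Next gap: 9 days. April 15, 2028 + 9 days = April 24, 2028.
Next gap: 10 days. April 24, 2028 + 10 days = May 4, 2028.
Next gap: 11 days. May 4, 2028 + 11 days = May 15, 2028.

May 15, 2028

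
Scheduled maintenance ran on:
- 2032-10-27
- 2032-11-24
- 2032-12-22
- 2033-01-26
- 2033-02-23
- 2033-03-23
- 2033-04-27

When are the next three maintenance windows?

These are Wednesdays at 28- or 35-day spacing (28, 28, 35, 28, 28, 35).
The pattern: 4th Wednesday of the month.
May 2033 — 4th Wednesday is 2033-05-25.
4th Wednesday of June 2033: 2033-06-22.
4th Wednesday of July 2033: 2033-07-27.

2033-05-25, 2033-06-22, 2033-07-27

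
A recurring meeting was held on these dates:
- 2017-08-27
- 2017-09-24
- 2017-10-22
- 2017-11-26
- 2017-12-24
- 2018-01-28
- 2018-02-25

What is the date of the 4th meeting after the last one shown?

All dates are Sundays, 28, 28, 35, 28, 35, 28 days apart.
Specifically, the 4th Sunday of each month.
March 2018 — 4th Sunday is 2018-03-25.
April 2018 — 4th Sunday is 2018-04-22.
4th Sunday of May 2018: 2018-05-27.
June 2018 — 4th Sunday is 2018-06-24.

2018-06-24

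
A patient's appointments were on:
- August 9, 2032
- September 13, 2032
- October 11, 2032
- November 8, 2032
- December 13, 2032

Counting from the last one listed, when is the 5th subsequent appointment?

May 9, 2033

All dates are Mondays, 35, 28, 28, 35 days apart.
Specifically, the 2nd Monday of each month.
January 2033 — 2nd Monday is January 10, 2033.
February 2033 — 2nd Monday is February 14, 2033.
2nd Monday of March 2033: March 14, 2033.
April 2033 — 2nd Monday is April 11, 2033.
2nd Monday of May 2033: May 9, 2033.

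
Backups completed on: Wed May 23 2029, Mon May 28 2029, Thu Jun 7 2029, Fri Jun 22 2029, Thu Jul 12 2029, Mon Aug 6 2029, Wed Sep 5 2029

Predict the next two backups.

Wed Oct 10 2029, Mon Nov 19 2029

Intervals are 5, 10, 15, 20, 25, 30 days — an arithmetic progression with common difference 5.
Next gap: 35 days. Wed Sep 5 2029 + 35 days = Wed Oct 10 2029.
Next gap: 40 days. Wed Oct 10 2029 + 40 days = Mon Nov 19 2029.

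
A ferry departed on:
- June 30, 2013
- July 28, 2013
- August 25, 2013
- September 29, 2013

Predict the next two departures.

October 27, 2013; November 24, 2013

These are Sundays with 28, 28, 35-day gaps.
Each is the final Sunday of its month — June 30, 2013 is past the 28th, so '4th Sunday' doesn't fit.
October 2013 ends with Sunday October 27, 2013.
Last Sunday of November 2013: November 24, 2013.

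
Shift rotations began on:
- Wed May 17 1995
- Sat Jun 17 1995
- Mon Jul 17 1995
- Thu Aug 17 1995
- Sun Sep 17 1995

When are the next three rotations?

Tue Oct 17 1995, Fri Nov 17 1995, Sun Dec 17 1995

The day-of-month is always 17 (31, 30, 31, 31 days between events).
So this recurs on the 17th of each month.
Next: October 1995 → Tue Oct 17 1995.
November 1995: Fri Nov 17 1995.
Next: December 1995 → Sun Dec 17 1995.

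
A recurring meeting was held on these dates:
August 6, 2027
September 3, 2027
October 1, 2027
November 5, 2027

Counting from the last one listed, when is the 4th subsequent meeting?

Gaps: 28, 28, 35 days — a mix of 28 and 35. Every date is a Friday.
Each is the 1st Friday of its month.
1st Friday of December 2027: December 3, 2027.
1st Friday of January 2028: January 7, 2028.
February 2028 — 1st Friday is February 4, 2028.
March 2028 — 1st Friday is March 3, 2028.

March 3, 2028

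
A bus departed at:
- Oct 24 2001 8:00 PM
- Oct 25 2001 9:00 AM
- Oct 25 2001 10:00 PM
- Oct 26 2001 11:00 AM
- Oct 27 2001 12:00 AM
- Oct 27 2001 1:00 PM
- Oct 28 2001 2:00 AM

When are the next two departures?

Gaps: 13, 13, 13, 13, 13, 13 hours — each event is 13 hours after the previous one.
Oct 28 2001 2:00 AM + 13 h = Oct 28 2001 3:00 PM.
Oct 28 2001 3:00 PM + 13 h = Oct 29 2001 4:00 AM.

Oct 28 2001 3:00 PM, Oct 29 2001 4:00 AM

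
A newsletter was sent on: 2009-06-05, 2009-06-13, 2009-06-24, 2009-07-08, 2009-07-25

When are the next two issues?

2009-08-14, 2009-09-06

The spacing grows by 3 each time: 8, 11, 14, 17 days.
Next gap: 20 days. 2009-07-25 + 20 days = 2009-08-14.
Next gap: 23 days. 2009-08-14 + 23 days = 2009-09-06.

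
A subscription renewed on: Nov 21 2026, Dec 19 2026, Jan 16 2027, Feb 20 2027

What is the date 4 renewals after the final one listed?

Gaps: 28, 28, 35 days — a mix of 28 and 35. Every date is a Saturday.
Each is the 3rd Saturday of its month.
March 2027 — 3rd Saturday is Mar 20 2027.
3rd Saturday of April 2027: Apr 17 2027.
May 2027 — 3rd Saturday is May 15 2027.
3rd Saturday of June 2027: Jun 19 2027.

Jun 19 2027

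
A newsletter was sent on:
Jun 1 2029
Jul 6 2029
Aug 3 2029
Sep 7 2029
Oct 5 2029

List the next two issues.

All dates are Fridays, 35, 28, 35, 28 days apart.
Specifically, the 1st Friday of each month.
1st Friday of November 2029: Nov 2 2029.
December 2029 — 1st Friday is Dec 7 2029.

Nov 2 2029, Dec 7 2029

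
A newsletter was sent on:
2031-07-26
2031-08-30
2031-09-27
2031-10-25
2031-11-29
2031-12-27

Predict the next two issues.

These are Saturdays with 35, 28, 28, 35, 28-day gaps.
Each is the final Saturday of its month — 2031-08-30 is past the 28th, so '4th Saturday' doesn't fit.
January 2032 ends with Saturday 2032-01-31.
Last Saturday of February 2032: 2032-02-28.

2032-01-31, 2032-02-28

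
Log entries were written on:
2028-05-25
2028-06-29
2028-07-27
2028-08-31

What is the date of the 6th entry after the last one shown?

2029-02-22

These are Thursdays with 35, 28, 35-day gaps.
Each is the final Thursday of its month — 2028-06-29 is past the 28th, so '4th Thursday' doesn't fit.
September 2028 ends with Thursday 2028-09-28.
Last Thursday of October 2028: 2028-10-26.
Last Thursday of November 2028: 2028-11-30.
December 2028 ends with Thursday 2028-12-28.
Last Thursday of January 2029: 2029-01-25.
Last Thursday of February 2029: 2029-02-22.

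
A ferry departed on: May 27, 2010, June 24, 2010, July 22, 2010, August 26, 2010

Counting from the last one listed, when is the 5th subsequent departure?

Gaps: 28, 28, 35 days — a mix of 28 and 35. Every date is a Thursday.
Each is the 4th Thursday of its month.
4th Thursday of September 2010: September 23, 2010.
October 2010 — 4th Thursday is October 28, 2010.
4th Thursday of November 2010: November 25, 2010.
December 2010 — 4th Thursday is December 23, 2010.
4th Thursday of January 2011: January 27, 2011.

January 27, 2011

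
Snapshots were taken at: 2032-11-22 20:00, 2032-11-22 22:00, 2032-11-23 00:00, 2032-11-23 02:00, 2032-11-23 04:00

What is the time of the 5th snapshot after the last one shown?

2032-11-23 14:00

The interval is a steady 2 hours (2, 2, 2, 2).
2032-11-23 04:00 + 2 h = 2032-11-23 06:00.
2032-11-23 06:00 + 2 h = 2032-11-23 08:00.
2032-11-23 08:00 + 2 h = 2032-11-23 10:00.
2032-11-23 10:00 + 2 h = 2032-11-23 12:00.
2032-11-23 12:00 + 2 h = 2032-11-23 14:00.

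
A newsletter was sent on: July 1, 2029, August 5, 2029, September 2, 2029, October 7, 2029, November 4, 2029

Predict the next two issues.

Gaps: 35, 28, 35, 28 days — a mix of 28 and 35. Every date is a Sunday.
Each is the 1st Sunday of its month.
1st Sunday of December 2029: December 2, 2029.
1st Sunday of January 2030: January 6, 2030.

December 2, 2029; January 6, 2030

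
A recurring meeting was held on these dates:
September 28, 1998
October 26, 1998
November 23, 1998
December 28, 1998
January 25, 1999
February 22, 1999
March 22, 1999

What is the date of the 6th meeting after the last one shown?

Gaps: 28, 28, 35, 28, 28, 28 days — a mix of 28 and 35. Every date is a Monday.
Each is the 4th Monday of its month.
4th Monday of April 1999: April 26, 1999.
4th Monday of May 1999: May 24, 1999.
4th Monday of June 1999: June 28, 1999.
4th Monday of July 1999: July 26, 1999.
4th Monday of August 1999: August 23, 1999.
4th Monday of September 1999: September 27, 1999.

September 27, 1999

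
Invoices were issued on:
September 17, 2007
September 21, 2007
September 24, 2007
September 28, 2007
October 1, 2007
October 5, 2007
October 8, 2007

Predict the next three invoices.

The gap pattern 4, 3, 4, 3, 4, 3 repeats every 2 events.
These are the Mondays and Fridays of each week.
Next Friday: October 12, 2007.
Next Monday: October 15, 2007.
Next Friday: October 19, 2007.

October 12, 2007; October 15, 2007; October 19, 2007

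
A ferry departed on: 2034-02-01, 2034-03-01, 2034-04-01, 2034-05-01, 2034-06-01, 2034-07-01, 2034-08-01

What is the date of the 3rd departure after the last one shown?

2034-11-01

Gaps: 28, 31, 30, 31, 30, 31 days — not constant. Every event is on the 1st of the month.
Pattern: the 1st of each month.
September 2034: 2034-09-01.
Next: October 2034 → 2034-10-01.
Next: November 2034 → 2034-11-01.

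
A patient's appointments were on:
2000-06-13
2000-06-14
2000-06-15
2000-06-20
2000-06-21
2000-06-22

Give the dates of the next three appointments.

2000-06-27, 2000-06-28, 2000-06-29

Every event lands on a Tuesday or Wednesday or Thursday (gaps cycle 1, 1, 5, 1, 1).
So the schedule is: every Tuesday, Wednesday and Thursday.
The following Tuesday is 2000-06-27.
Next Wednesday: 2000-06-28.
The following Thursday is 2000-06-29.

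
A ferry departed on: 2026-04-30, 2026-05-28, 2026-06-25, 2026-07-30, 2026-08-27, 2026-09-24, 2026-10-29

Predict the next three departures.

Every date is a Thursday; gaps 28, 28, 35, 28, 28, 35 days.
Each is the last Thursday of its month (at least one falls on the 29th or later, ruling out '4th Thursday').
Last Thursday of November 2026: 2026-11-26.
Last Thursday of December 2026: 2026-12-31.
January 2027 ends with Thursday 2027-01-28.

2026-11-26, 2026-12-31, 2027-01-28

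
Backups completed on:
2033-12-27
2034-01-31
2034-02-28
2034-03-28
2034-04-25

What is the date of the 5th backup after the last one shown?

2034-09-26

All Tuesdays; the gaps (35, 28, 28, 28) vary with month length.
This is the last Tuesday of each month.
Last Tuesday of May 2034: 2034-05-30.
June 2034 ends with Tuesday 2034-06-27.
July 2034 ends with Tuesday 2034-07-25.
Last Tuesday of August 2034: 2034-08-29.
Last Tuesday of September 2034: 2034-09-26.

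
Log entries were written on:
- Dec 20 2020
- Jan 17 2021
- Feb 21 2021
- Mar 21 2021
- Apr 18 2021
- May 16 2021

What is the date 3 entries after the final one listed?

These are Sundays at 28- or 35-day spacing (28, 35, 28, 28, 28).
The pattern: 3rd Sunday of the month.
3rd Sunday of June 2021: Jun 20 2021.
July 2021 — 3rd Sunday is Jul 18 2021.
August 2021 — 3rd Sunday is Aug 15 2021.

Aug 15 2021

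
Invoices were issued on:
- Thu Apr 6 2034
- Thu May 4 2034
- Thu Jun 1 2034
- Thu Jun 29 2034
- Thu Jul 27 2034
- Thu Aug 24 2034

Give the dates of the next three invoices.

Every event comes 28 days after the last (28, 28, 28, 28, 28).
Thu Aug 24 2034 + 28 days = Thu Sep 21 2034.
Thu Sep 21 2034 + 28 days = Thu Oct 19 2034.
Thu Oct 19 2034 + 28 days = Thu Nov 16 2034.

Thu Sep 21 2034, Thu Oct 19 2034, Thu Nov 16 2034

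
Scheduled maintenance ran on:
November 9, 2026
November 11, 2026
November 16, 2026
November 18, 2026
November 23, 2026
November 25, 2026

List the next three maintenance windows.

The gap pattern 2, 5, 2, 5, 2 repeats every 2 events.
These are the Mondays and Wednesdays of each week.
Next Monday: November 30, 2026.
The following Wednesday is December 2, 2026.
Next Monday: December 7, 2026.

November 30, 2026; December 2, 2026; December 7, 2026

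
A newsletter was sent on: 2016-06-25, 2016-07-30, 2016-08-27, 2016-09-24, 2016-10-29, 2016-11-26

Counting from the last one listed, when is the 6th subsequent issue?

These are Saturdays with 35, 28, 28, 35, 28-day gaps.
Each is the final Saturday of its month — 2016-07-30 is past the 28th, so '4th Saturday' doesn't fit.
Last Saturday of December 2016: 2016-12-31.
Last Saturday of January 2017: 2017-01-28.
Last Saturday of February 2017: 2017-02-25.
Last Saturday of March 2017: 2017-03-25.
Last Saturday of April 2017: 2017-04-29.
May 2017 ends with Saturday 2017-05-27.

2017-05-27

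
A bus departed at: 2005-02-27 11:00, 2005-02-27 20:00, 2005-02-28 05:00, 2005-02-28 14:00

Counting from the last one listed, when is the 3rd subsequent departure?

The interval is a steady 9 hours (9, 9, 9).
2005-02-28 14:00 + 9 h = 2005-02-28 23:00.
2005-02-28 23:00 + 9 h = 2005-03-01 08:00.
2005-03-01 08:00 + 9 h = 2005-03-01 17:00.

2005-03-01 17:00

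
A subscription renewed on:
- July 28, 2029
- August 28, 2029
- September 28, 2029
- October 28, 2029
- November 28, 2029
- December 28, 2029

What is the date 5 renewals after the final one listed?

The day-of-month is always 28 (31, 31, 30, 31, 30 days between events).
So this recurs on the 28th of each month.
January 2030: January 28, 2030.
Next: February 2030 → February 28, 2030.
Next: March 2030 → March 28, 2030.
April 2030: April 28, 2030.
Next: May 2030 → May 28, 2030.

May 28, 2030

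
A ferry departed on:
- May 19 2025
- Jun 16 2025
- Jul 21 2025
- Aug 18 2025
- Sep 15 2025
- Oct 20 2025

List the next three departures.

Nov 17 2025, Dec 15 2025, Jan 19 2026

These are Mondays at 28- or 35-day spacing (28, 35, 28, 28, 35).
The pattern: 3rd Monday of the month.
November 2025 — 3rd Monday is Nov 17 2025.
3rd Monday of December 2025: Dec 15 2025.
3rd Monday of January 2026: Jan 19 2026.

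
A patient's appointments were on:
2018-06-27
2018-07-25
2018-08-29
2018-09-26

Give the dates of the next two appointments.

All Wednesdays; the gaps (28, 35, 28) vary with month length.
This is the last Wednesday of each month.
Last Wednesday of October 2018: 2018-10-31.
Last Wednesday of November 2018: 2018-11-28.

2018-10-31, 2018-11-28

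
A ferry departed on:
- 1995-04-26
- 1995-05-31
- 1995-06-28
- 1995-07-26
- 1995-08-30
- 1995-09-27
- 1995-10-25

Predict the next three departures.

1995-11-29, 1995-12-27, 1996-01-31

Every date is a Wednesday; gaps 35, 28, 28, 35, 28, 28 days.
Each is the last Wednesday of its month (at least one falls on the 29th or later, ruling out '4th Wednesday').
November 1995 ends with Wednesday 1995-11-29.
Last Wednesday of December 1995: 1995-12-27.
Last Wednesday of January 1996: 1996-01-31.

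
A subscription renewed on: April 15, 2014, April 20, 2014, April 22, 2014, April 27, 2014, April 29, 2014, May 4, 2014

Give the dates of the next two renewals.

Gaps: 5, 2, 5, 2, 5 days — not constant, but cyclic with period 2.
The events fall on every Tuesday and Sunday.
Next Tuesday: May 6, 2014.
Next Sunday: May 11, 2014.

May 6, 2014; May 11, 2014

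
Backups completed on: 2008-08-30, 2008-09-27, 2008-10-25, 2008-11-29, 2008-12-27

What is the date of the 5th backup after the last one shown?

2009-05-30

All Saturdays; the gaps (28, 28, 35, 28) vary with month length.
This is the last Saturday of each month.
January 2009 ends with Saturday 2009-01-31.
Last Saturday of February 2009: 2009-02-28.
March 2009 ends with Saturday 2009-03-28.
Last Saturday of April 2009: 2009-04-25.
Last Saturday of May 2009: 2009-05-30.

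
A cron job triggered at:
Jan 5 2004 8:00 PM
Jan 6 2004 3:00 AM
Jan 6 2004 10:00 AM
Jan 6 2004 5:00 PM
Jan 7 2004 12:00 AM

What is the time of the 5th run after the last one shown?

Jan 8 2004 11:00 AM

Gaps: 7, 7, 7, 7 hours — each event is 7 hours after the previous one.
Jan 7 2004 12:00 AM + 7 h = Jan 7 2004 7:00 AM.
Jan 7 2004 7:00 AM + 7 h = Jan 7 2004 2:00 PM.
Jan 7 2004 2:00 PM + 7 h = Jan 7 2004 9:00 PM.
Jan 7 2004 9:00 PM + 7 h = Jan 8 2004 4:00 AM.
Jan 8 2004 4:00 AM + 7 h = Jan 8 2004 11:00 AM.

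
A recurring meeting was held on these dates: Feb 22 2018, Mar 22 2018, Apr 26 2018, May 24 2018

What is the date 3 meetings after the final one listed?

Aug 23 2018

These are Thursdays at 28- or 35-day spacing (28, 35, 28).
The pattern: 4th Thursday of the month.
June 2018 — 4th Thursday is Jun 28 2018.
July 2018 — 4th Thursday is Jul 26 2018.
August 2018 — 4th Thursday is Aug 23 2018.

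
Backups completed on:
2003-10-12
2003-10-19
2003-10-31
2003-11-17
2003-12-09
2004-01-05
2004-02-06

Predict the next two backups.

Gaps: 7, 12, 17, 22, 27, 32 days — each gap is 5 larger than the previous one.
Next gap: 37 days. 2004-02-06 + 37 days = 2004-03-14.
Next gap: 42 days. 2004-03-14 + 42 days = 2004-04-25.

2004-03-14, 2004-04-25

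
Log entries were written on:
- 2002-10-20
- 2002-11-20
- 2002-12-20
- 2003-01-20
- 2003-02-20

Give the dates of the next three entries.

The day-of-month is always 20 (31, 30, 31, 31 days between events).
So this recurs on the 20th of each month.
March 2003: 2003-03-20.
April 2003: 2003-04-20.
Next: May 2003 → 2003-05-20.

2003-03-20, 2003-04-20, 2003-05-20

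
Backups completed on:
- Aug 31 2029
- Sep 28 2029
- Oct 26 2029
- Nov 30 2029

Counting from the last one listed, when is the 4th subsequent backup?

Mar 29 2030

These are Fridays with 28, 28, 35-day gaps.
Each is the final Friday of its month — Aug 31 2029 is past the 28th, so '4th Friday' doesn't fit.
December 2029 ends with Friday Dec 28 2029.
January 2030 ends with Friday Jan 25 2030.
Last Friday of February 2030: Feb 22 2030.
March 2030 ends with Friday Mar 29 2030.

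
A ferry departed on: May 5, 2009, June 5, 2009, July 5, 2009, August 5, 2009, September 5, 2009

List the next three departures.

October 5, 2009; November 5, 2009; December 5, 2009

The day-of-month is always 5 (31, 30, 31, 31 days between events).
So this recurs on the 5th of each month.
Next: October 2009 → October 5, 2009.
November 2009: November 5, 2009.
December 2009: December 5, 2009.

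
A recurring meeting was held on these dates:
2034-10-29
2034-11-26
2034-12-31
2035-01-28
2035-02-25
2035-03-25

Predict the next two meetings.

Every date is a Sunday; gaps 28, 35, 28, 28, 28 days.
Each is the last Sunday of its month (at least one falls on the 29th or later, ruling out '4th Sunday').
Last Sunday of April 2035: 2035-04-29.
Last Sunday of May 2035: 2035-05-27.

2035-04-29, 2035-05-27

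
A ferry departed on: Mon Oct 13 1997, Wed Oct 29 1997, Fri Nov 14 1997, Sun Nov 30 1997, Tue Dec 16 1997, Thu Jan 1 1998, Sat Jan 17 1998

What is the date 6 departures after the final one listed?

Thu Apr 23 1998

Every event comes 16 days after the last (16, 16, 16, 16, 16, 16).
Sat Jan 17 1998 + 16 days = Mon Feb 2 1998.
Mon Feb 2 1998 + 16 days = Wed Feb 18 1998.
Wed Feb 18 1998 + 16 days = Fri Mar 6 1998.
Fri Mar 6 1998 + 16 days = Sun Mar 22 1998.
Sun Mar 22 1998 + 16 days = Tue Apr 7 1998.
Tue Apr 7 1998 + 16 days = Thu Apr 23 1998.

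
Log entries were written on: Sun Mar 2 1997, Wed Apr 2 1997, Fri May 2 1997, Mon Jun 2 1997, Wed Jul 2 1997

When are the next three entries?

Each date is the 2nd; the gaps (31, 30, 31, 30) track the month lengths.
The rule is the 2nd of each month.
Next: August 1997 → Sat Aug 2 1997.
Next: September 1997 → Tue Sep 2 1997.
October 1997: Thu Oct 2 1997.

Sat Aug 2 1997, Tue Sep 2 1997, Thu Oct 2 1997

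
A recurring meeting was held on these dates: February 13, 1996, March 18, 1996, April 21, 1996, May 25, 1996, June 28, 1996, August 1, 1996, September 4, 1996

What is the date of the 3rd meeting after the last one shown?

December 15, 1996

The spacing is 34, 34, 34, 34, 34, 34 days — always 34 days.
September 4, 1996 + 34 days = October 8, 1996.
October 8, 1996 + 34 days = November 11, 1996.
November 11, 1996 + 34 days = December 15, 1996.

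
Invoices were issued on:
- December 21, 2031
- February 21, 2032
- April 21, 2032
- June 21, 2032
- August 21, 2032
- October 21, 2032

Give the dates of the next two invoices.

Gaps: 62, 60, 61, 61, 61 days — not constant. Every event is on the 21st of the month.
Pattern: the 21st of every 2 months.
December 2032: December 21, 2032.
February 2033: February 21, 2033.

December 21, 2032; February 21, 2033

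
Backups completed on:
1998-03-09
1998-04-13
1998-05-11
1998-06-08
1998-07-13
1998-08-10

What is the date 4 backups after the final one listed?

1998-12-14

All dates are Mondays, 35, 28, 28, 35, 28 days apart.
Specifically, the 2nd Monday of each month.
September 1998 — 2nd Monday is 1998-09-14.
2nd Monday of October 1998: 1998-10-12.
2nd Monday of November 1998: 1998-11-09.
December 1998 — 2nd Monday is 1998-12-14.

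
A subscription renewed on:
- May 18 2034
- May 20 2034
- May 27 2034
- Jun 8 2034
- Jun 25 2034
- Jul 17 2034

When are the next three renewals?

Aug 13 2034, Sep 14 2034, Oct 21 2034

The spacing grows by 5 each time: 2, 7, 12, 17, 22 days.
Next gap: 27 days. Jul 17 2034 + 27 days = Aug 13 2034.
Next gap: 32 days. Aug 13 2034 + 32 days = Sep 14 2034.
Next gap: 37 days. Sep 14 2034 + 37 days = Oct 21 2034.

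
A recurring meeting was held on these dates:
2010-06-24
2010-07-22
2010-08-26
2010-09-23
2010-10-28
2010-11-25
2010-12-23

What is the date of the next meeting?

2011-01-27

Gaps: 28, 35, 28, 35, 28, 28 days — a mix of 28 and 35. Every date is a Thursday.
Each is the 4th Thursday of its month.
January 2011 — 4th Thursday is 2011-01-27.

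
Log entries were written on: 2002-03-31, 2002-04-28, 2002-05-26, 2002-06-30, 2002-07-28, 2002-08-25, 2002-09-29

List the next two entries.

These are Sundays with 28, 28, 35, 28, 28, 35-day gaps.
Each is the final Sunday of its month — 2002-03-31 is past the 28th, so '4th Sunday' doesn't fit.
October 2002 ends with Sunday 2002-10-27.
Last Sunday of November 2002: 2002-11-24.

2002-10-27, 2002-11-24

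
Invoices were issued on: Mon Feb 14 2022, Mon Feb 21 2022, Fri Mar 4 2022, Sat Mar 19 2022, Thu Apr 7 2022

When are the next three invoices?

Intervals are 7, 11, 15, 19 days — an arithmetic progression with common difference 4.
Next gap: 23 days. Thu Apr 7 2022 + 23 days = Sat Apr 30 2022.
Next gap: 27 days. Sat Apr 30 2022 + 27 days = Fri May 27 2022.
Next gap: 31 days. Fri May 27 2022 + 31 days = Mon Jun 27 2022.

Sat Apr 30 2022, Fri May 27 2022, Mon Jun 27 2022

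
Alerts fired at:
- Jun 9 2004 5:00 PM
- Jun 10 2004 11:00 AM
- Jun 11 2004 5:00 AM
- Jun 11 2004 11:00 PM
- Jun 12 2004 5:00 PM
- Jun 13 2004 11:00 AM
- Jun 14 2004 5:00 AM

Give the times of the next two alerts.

Jun 14 2004 11:00 PM, Jun 15 2004 5:00 PM

Spacing: 18, 18, 18, 18, 18, 18 h — constant 18 h.
Jun 14 2004 5:00 AM + 18 h = Jun 14 2004 11:00 PM.
Jun 14 2004 11:00 PM + 18 h = Jun 15 2004 5:00 PM.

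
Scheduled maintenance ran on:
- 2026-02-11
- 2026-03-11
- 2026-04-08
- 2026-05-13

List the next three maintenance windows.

All dates are Wednesdays, 28, 28, 35 days apart.
Specifically, the 2nd Wednesday of each month.
June 2026 — 2nd Wednesday is 2026-06-10.
July 2026 — 2nd Wednesday is 2026-07-08.
2nd Wednesday of August 2026: 2026-08-12.

2026-06-10, 2026-07-08, 2026-08-12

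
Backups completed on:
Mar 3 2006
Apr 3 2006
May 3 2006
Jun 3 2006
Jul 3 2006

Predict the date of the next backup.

Aug 3 2006

Each date is the 3rd; the gaps (31, 30, 31, 30) track the month lengths.
The rule is the 3rd of each month.
August 2006: Aug 3 2006.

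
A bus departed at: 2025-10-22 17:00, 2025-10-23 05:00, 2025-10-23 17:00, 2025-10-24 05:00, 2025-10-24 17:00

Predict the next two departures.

The interval is a steady 12 hours (12, 12, 12, 12).
2025-10-24 17:00 + 12 h = 2025-10-25 05:00.
2025-10-25 05:00 + 12 h = 2025-10-25 17:00.

2025-10-25 05:00, 2025-10-25 17:00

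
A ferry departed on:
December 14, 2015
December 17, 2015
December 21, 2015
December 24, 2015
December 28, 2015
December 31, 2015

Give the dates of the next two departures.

Every event lands on a Monday or Thursday (gaps cycle 3, 4, 3, 4, 3).
So the schedule is: every Monday and Thursday.
The following Monday is January 4, 2016.
Next Thursday: January 7, 2016.

January 4, 2016; January 7, 2016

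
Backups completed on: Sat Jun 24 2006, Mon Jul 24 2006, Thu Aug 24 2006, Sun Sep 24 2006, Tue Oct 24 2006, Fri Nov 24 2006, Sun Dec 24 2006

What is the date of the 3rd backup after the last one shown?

Each date is the 24th; the gaps (30, 31, 31, 30, 31, 30) track the month lengths.
The rule is the 24th of each month.
January 2007: Wed Jan 24 2007.
February 2007: Sat Feb 24 2007.
March 2007: Sat Mar 24 2007.

Sat Mar 24 2007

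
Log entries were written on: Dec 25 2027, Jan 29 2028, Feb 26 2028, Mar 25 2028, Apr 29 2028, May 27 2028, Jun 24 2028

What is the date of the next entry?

These are Saturdays with 35, 28, 28, 35, 28, 28-day gaps.
Each is the final Saturday of its month — Jan 29 2028 is past the 28th, so '4th Saturday' doesn't fit.
July 2028 ends with Saturday Jul 29 2028.

Jul 29 2028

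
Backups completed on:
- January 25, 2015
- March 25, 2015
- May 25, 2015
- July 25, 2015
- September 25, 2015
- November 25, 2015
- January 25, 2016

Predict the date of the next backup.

The day-of-month is always 25 (59, 61, 61, 62, 61, 61 days between events).
So this recurs on the 25th of every 2 months.
Next: March 2016 → March 25, 2016.

March 25, 2016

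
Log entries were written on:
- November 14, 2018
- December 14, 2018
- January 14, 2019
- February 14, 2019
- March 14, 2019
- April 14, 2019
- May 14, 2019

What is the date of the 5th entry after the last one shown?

October 14, 2019

The day-of-month is always 14 (30, 31, 31, 28, 31, 30 days between events).
So this recurs on the 14th of each month.
June 2019: June 14, 2019.
July 2019: July 14, 2019.
August 2019: August 14, 2019.
September 2019: September 14, 2019.
October 2019: October 14, 2019.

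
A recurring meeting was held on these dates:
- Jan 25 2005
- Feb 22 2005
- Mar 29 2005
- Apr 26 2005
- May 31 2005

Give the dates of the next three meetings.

Jun 28 2005, Jul 26 2005, Aug 30 2005

All Tuesdays; the gaps (28, 35, 28, 35) vary with month length.
This is the last Tuesday of each month.
June 2005 ends with Tuesday Jun 28 2005.
July 2005 ends with Tuesday Jul 26 2005.
Last Tuesday of August 2005: Aug 30 2005.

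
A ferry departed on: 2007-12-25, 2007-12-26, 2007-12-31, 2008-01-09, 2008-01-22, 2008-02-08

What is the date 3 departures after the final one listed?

Gaps: 1, 5, 9, 13, 17 days — each gap is 4 larger than the previous one.
Next gap: 21 days. 2008-02-08 + 21 days = 2008-02-29.
Next gap: 25 days. 2008-02-29 + 25 days = 2008-03-25.
Next gap: 29 days. 2008-03-25 + 29 days = 2008-04-23.

2008-04-23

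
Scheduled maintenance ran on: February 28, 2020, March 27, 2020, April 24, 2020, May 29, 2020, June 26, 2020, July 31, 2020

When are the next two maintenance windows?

All Fridays; the gaps (28, 28, 35, 28, 35) vary with month length.
This is the last Friday of each month.
Last Friday of August 2020: August 28, 2020.
September 2020 ends with Friday September 25, 2020.

August 28, 2020; September 25, 2020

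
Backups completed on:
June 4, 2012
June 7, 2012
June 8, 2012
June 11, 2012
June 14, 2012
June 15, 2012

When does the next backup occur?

Every event lands on a Monday or Thursday or Friday (gaps cycle 3, 1, 3, 3, 1).
So the schedule is: every Monday, Thursday and Friday.
Next Monday: June 18, 2012.

June 18, 2012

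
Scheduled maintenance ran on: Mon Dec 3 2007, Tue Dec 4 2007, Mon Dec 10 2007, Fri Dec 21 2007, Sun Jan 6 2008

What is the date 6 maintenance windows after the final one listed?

Fri Jul 25 2008

Gaps: 1, 6, 11, 16 days — each gap is 5 larger than the previous one.
Next gap: 21 days. Sun Jan 6 2008 + 21 days = Sun Jan 27 2008.
Next gap: 26 days. Sun Jan 27 2008 + 26 days = Fri Feb 22 2008.
Next gap: 31 days. Fri Feb 22 2008 + 31 days = Mon Mar 24 2008.
Next gap: 36 days. Mon Mar 24 2008 + 36 days = Tue Apr 29 2008.
Next gap: 41 days. Tue Apr 29 2008 + 41 days = Mon Jun 9 2008.
Next gap: 46 days. Mon Jun 9 2008 + 46 days = Fri Jul 25 2008.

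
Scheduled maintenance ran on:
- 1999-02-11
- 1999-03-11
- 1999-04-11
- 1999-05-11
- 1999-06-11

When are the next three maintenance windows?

1999-07-11, 1999-08-11, 1999-09-11

The day-of-month is always 11 (28, 31, 30, 31 days between events).
So this recurs on the 11th of each month.
Next: July 1999 → 1999-07-11.
Next: August 1999 → 1999-08-11.
September 1999: 1999-09-11.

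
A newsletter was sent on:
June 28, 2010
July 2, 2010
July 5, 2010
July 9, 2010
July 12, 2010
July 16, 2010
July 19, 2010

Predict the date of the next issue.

Every event lands on a Monday or Friday (gaps cycle 4, 3, 4, 3, 4, 3).
So the schedule is: every Monday and Friday.
Next Friday: July 23, 2010.

July 23, 2010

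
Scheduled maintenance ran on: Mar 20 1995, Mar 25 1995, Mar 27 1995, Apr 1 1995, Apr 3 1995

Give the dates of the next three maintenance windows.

Every event lands on a Monday or Saturday (gaps cycle 5, 2, 5, 2).
So the schedule is: every Monday and Saturday.
The following Saturday is Apr 8 1995.
Next Monday: Apr 10 1995.
The following Saturday is Apr 15 1995.

Apr 8 1995, Apr 10 1995, Apr 15 1995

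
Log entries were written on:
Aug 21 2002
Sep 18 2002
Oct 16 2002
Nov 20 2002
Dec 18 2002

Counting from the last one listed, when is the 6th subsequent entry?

Jun 18 2003

Gaps: 28, 28, 35, 28 days — a mix of 28 and 35. Every date is a Wednesday.
Each is the 3rd Wednesday of its month.
January 2003 — 3rd Wednesday is Jan 15 2003.
February 2003 — 3rd Wednesday is Feb 19 2003.
3rd Wednesday of March 2003: Mar 19 2003.
3rd Wednesday of April 2003: Apr 16 2003.
3rd Wednesday of May 2003: May 21 2003.
3rd Wednesday of June 2003: Jun 18 2003.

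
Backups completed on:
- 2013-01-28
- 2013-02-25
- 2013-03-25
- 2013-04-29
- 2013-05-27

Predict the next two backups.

2013-06-24, 2013-07-29

Every date is a Monday; gaps 28, 28, 35, 28 days.
Each is the last Monday of its month (at least one falls on the 29th or later, ruling out '4th Monday').
Last Monday of June 2013: 2013-06-24.
July 2013 ends with Monday 2013-07-29.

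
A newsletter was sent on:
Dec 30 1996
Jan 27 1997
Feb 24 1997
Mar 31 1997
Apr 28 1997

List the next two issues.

These are Mondays with 28, 28, 35, 28-day gaps.
Each is the final Monday of its month — Dec 30 1996 is past the 28th, so '4th Monday' doesn't fit.
Last Monday of May 1997: May 26 1997.
June 1997 ends with Monday Jun 30 1997.

May 26 1997, Jun 30 1997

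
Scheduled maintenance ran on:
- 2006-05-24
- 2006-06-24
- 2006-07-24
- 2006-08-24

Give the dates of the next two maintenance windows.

The day-of-month is always 24 (31, 30, 31 days between events).
So this recurs on the 24th of each month.
Next: September 2006 → 2006-09-24.
October 2006: 2006-10-24.

2006-09-24, 2006-10-24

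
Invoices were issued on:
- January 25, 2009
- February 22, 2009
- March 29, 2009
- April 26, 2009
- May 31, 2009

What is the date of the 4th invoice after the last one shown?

Every date is a Sunday; gaps 28, 35, 28, 35 days.
Each is the last Sunday of its month (at least one falls on the 29th or later, ruling out '4th Sunday').
June 2009 ends with Sunday June 28, 2009.
Last Sunday of July 2009: July 26, 2009.
Last Sunday of August 2009: August 30, 2009.
September 2009 ends with Sunday September 27, 2009.

September 27, 2009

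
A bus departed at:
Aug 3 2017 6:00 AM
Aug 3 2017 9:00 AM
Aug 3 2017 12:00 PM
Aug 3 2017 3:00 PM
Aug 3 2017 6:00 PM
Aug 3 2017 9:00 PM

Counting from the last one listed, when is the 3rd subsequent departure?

Gaps: 3, 3, 3, 3, 3 hours — each event is 3 hours after the previous one.
Aug 3 2017 9:00 PM + 3 h = Aug 4 2017 12:00 AM.
Aug 4 2017 12:00 AM + 3 h = Aug 4 2017 3:00 AM.
Aug 4 2017 3:00 AM + 3 h = Aug 4 2017 6:00 AM.

Aug 4 2017 6:00 AM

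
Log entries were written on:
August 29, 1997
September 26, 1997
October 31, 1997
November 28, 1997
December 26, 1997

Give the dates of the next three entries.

Every date is a Friday; gaps 28, 35, 28, 28 days.
Each is the last Friday of its month (at least one falls on the 29th or later, ruling out '4th Friday').
January 1998 ends with Friday January 30, 1998.
February 1998 ends with Friday February 27, 1998.
March 1998 ends with Friday March 27, 1998.

January 30, 1998; February 27, 1998; March 27, 1998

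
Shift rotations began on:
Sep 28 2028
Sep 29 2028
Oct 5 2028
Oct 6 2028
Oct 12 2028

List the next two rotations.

The gap pattern 1, 6, 1, 6 repeats every 2 events.
These are the Thursdays and Fridays of each week.
The following Friday is Oct 13 2028.
Next Thursday: Oct 19 2028.

Oct 13 2028, Oct 19 2028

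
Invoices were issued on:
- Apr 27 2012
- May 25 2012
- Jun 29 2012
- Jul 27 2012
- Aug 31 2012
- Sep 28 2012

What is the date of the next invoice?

Oct 26 2012

Every date is a Friday; gaps 28, 35, 28, 35, 28 days.
Each is the last Friday of its month (at least one falls on the 29th or later, ruling out '4th Friday').
October 2012 ends with Friday Oct 26 2012.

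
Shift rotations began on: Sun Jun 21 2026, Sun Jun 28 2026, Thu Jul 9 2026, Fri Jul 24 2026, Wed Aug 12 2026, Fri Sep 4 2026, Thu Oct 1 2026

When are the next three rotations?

Gaps: 7, 11, 15, 19, 23, 27 days — each gap is 4 larger than the previous one.
Next gap: 31 days. Thu Oct 1 2026 + 31 days = Sun Nov 1 2026.
Next gap: 35 days. Sun Nov 1 2026 + 35 days = Sun Dec 6 2026.
Next gap: 39 days. Sun Dec 6 2026 + 39 days = Thu Jan 14 2027.

Sun Nov 1 2026, Sun Dec 6 2026, Thu Jan 14 2027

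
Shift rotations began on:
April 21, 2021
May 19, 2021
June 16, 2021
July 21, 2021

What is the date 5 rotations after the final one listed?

December 15, 2021

Gaps: 28, 28, 35 days — a mix of 28 and 35. Every date is a Wednesday.
Each is the 3rd Wednesday of its month.
3rd Wednesday of August 2021: August 18, 2021.
3rd Wednesday of September 2021: September 15, 2021.
October 2021 — 3rd Wednesday is October 20, 2021.
November 2021 — 3rd Wednesday is November 17, 2021.
3rd Wednesday of December 2021: December 15, 2021.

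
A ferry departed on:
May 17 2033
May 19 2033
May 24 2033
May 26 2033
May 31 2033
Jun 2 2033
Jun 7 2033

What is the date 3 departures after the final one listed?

Gaps: 2, 5, 2, 5, 2, 5 days — not constant, but cyclic with period 2.
The events fall on every Tuesday and Thursday.
The following Thursday is Jun 9 2033.
The following Tuesday is Jun 14 2033.
The following Thursday is Jun 16 2033.

Jun 16 2033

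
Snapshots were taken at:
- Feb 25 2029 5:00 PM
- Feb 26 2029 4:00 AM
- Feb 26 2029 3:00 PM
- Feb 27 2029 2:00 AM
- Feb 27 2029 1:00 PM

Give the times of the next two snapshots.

Spacing: 11, 11, 11, 11 h — constant 11 h.
Feb 27 2029 1:00 PM + 11 h = Feb 28 2029 12:00 AM.
Feb 28 2029 12:00 AM + 11 h = Feb 28 2029 11:00 AM.

Feb 28 2029 12:00 AM, Feb 28 2029 11:00 AM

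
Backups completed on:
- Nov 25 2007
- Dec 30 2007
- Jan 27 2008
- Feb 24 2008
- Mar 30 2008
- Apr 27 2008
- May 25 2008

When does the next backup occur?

These are Sundays with 35, 28, 28, 35, 28, 28-day gaps.
Each is the final Sunday of its month — Dec 30 2007 is past the 28th, so '4th Sunday' doesn't fit.
Last Sunday of June 2008: Jun 29 2008.

Jun 29 2008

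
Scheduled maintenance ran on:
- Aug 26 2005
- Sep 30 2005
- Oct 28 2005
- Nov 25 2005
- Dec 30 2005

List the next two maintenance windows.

All Fridays; the gaps (35, 28, 28, 35) vary with month length.
This is the last Friday of each month.
January 2006 ends with Friday Jan 27 2006.
February 2006 ends with Friday Feb 24 2006.

Jan 27 2006, Feb 24 2006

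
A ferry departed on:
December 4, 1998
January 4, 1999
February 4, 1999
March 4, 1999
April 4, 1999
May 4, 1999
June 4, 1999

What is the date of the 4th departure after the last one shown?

Gaps: 31, 31, 28, 31, 30, 31 days — not constant. Every event is on the 4th of the month.
Pattern: the 4th of each month.
July 1999: July 4, 1999.
Next: August 1999 → August 4, 1999.
Next: September 1999 → September 4, 1999.
Next: October 1999 → October 4, 1999.

October 4, 1999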